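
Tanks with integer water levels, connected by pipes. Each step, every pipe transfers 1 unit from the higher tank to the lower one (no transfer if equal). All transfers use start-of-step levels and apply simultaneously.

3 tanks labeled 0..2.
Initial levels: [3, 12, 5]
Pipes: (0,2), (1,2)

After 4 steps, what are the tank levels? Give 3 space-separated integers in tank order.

Answer: 6 8 6

Derivation:
Step 1: flows [2->0,1->2] -> levels [4 11 5]
Step 2: flows [2->0,1->2] -> levels [5 10 5]
Step 3: flows [0=2,1->2] -> levels [5 9 6]
Step 4: flows [2->0,1->2] -> levels [6 8 6]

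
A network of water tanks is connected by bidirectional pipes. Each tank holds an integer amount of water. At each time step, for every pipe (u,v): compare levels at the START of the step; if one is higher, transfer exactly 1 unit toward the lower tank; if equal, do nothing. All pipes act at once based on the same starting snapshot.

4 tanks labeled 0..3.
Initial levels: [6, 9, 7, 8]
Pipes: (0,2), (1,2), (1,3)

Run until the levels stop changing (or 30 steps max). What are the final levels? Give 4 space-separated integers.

Answer: 8 9 6 7

Derivation:
Step 1: flows [2->0,1->2,1->3] -> levels [7 7 7 9]
Step 2: flows [0=2,1=2,3->1] -> levels [7 8 7 8]
Step 3: flows [0=2,1->2,1=3] -> levels [7 7 8 8]
Step 4: flows [2->0,2->1,3->1] -> levels [8 9 6 7]
Step 5: flows [0->2,1->2,1->3] -> levels [7 7 8 8]
  -> period-2 cycle: step 5 state = step 3 state; never stabilizes
  -> state at step 30: (30-3) mod 2 = 1, same as step 4 -> [8 9 6 7]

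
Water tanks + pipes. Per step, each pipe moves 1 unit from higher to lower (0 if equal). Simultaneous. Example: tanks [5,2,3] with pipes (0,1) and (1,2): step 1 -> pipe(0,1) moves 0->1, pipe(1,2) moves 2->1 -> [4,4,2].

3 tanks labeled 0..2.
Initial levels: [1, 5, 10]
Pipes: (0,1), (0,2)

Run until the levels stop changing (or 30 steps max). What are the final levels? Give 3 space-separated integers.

Answer: 4 6 6

Derivation:
Step 1: flows [1->0,2->0] -> levels [3 4 9]
Step 2: flows [1->0,2->0] -> levels [5 3 8]
Step 3: flows [0->1,2->0] -> levels [5 4 7]
Step 4: flows [0->1,2->0] -> levels [5 5 6]
Step 5: flows [0=1,2->0] -> levels [6 5 5]
Step 6: flows [0->1,0->2] -> levels [4 6 6]
Step 7: flows [1->0,2->0] -> levels [6 5 5]
  -> period-2 cycle: step 7 state = step 5 state; never stabilizes
  -> state at step 30: (30-5) mod 2 = 1, same as step 6 -> [4 6 6]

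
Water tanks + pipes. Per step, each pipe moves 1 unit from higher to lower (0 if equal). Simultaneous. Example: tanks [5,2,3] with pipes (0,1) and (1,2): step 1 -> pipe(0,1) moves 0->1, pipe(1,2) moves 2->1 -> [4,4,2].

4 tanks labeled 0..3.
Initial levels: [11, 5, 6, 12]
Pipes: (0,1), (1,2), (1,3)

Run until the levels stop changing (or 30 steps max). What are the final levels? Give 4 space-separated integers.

Answer: 9 7 9 9

Derivation:
Step 1: flows [0->1,2->1,3->1] -> levels [10 8 5 11]
Step 2: flows [0->1,1->2,3->1] -> levels [9 9 6 10]
Step 3: flows [0=1,1->2,3->1] -> levels [9 9 7 9]
Step 4: flows [0=1,1->2,1=3] -> levels [9 8 8 9]
Step 5: flows [0->1,1=2,3->1] -> levels [8 10 8 8]
Step 6: flows [1->0,1->2,1->3] -> levels [9 7 9 9]
Step 7: flows [0->1,2->1,3->1] -> levels [8 10 8 8]
  -> period-2 cycle: step 7 state = step 5 state; never stabilizes
  -> state at step 30: (30-5) mod 2 = 1, same as step 6 -> [9 7 9 9]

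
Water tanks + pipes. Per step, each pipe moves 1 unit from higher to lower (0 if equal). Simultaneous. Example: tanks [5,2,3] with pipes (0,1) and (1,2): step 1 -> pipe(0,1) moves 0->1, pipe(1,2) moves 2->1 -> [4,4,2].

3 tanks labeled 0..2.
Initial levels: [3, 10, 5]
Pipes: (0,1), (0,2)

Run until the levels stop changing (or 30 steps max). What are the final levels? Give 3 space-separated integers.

Step 1: flows [1->0,2->0] -> levels [5 9 4]
Step 2: flows [1->0,0->2] -> levels [5 8 5]
Step 3: flows [1->0,0=2] -> levels [6 7 5]
Step 4: flows [1->0,0->2] -> levels [6 6 6]
Step 5: flows [0=1,0=2] -> levels [6 6 6]
  -> stable (no change)

Answer: 6 6 6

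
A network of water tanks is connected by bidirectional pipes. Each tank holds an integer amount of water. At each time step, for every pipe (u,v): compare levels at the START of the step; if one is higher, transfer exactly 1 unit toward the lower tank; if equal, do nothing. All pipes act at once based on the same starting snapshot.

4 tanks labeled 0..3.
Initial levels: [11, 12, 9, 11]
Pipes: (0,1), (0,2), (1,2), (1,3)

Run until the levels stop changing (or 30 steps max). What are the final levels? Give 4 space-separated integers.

Answer: 10 12 10 11

Derivation:
Step 1: flows [1->0,0->2,1->2,1->3] -> levels [11 9 11 12]
Step 2: flows [0->1,0=2,2->1,3->1] -> levels [10 12 10 11]
Step 3: flows [1->0,0=2,1->2,1->3] -> levels [11 9 11 12]
  -> period-2 cycle: step 3 state = step 1 state; never stabilizes
  -> state at step 30: (30-1) mod 2 = 1, same as step 2 -> [10 12 10 11]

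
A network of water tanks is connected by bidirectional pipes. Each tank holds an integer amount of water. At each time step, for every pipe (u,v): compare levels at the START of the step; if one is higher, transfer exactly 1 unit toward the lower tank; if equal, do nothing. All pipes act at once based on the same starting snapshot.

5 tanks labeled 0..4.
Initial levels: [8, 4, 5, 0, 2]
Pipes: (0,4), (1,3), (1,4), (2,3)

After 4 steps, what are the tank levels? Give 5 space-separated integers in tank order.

Answer: 4 3 3 4 5

Derivation:
Step 1: flows [0->4,1->3,1->4,2->3] -> levels [7 2 4 2 4]
Step 2: flows [0->4,1=3,4->1,2->3] -> levels [6 3 3 3 4]
Step 3: flows [0->4,1=3,4->1,2=3] -> levels [5 4 3 3 4]
Step 4: flows [0->4,1->3,1=4,2=3] -> levels [4 3 3 4 5]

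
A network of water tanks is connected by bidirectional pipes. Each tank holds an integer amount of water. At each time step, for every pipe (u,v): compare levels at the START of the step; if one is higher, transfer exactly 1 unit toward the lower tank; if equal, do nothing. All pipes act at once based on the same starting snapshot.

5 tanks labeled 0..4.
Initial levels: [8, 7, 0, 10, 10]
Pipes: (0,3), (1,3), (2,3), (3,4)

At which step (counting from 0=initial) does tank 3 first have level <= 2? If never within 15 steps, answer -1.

Answer: -1

Derivation:
Step 1: flows [3->0,3->1,3->2,3=4] -> levels [9 8 1 7 10]
Step 2: flows [0->3,1->3,3->2,4->3] -> levels [8 7 2 9 9]
Step 3: flows [3->0,3->1,3->2,3=4] -> levels [9 8 3 6 9]
Step 4: flows [0->3,1->3,3->2,4->3] -> levels [8 7 4 8 8]
Step 5: flows [0=3,3->1,3->2,3=4] -> levels [8 8 5 6 8]
Step 6: flows [0->3,1->3,3->2,4->3] -> levels [7 7 6 8 7]
Step 7: flows [3->0,3->1,3->2,3->4] -> levels [8 8 7 4 8]
Step 8: flows [0->3,1->3,2->3,4->3] -> levels [7 7 6 8 7]
  -> period-2 cycle (repeats step 6); tank 3 never drops to <=2
Tank 3 never reaches <=2 within 15 steps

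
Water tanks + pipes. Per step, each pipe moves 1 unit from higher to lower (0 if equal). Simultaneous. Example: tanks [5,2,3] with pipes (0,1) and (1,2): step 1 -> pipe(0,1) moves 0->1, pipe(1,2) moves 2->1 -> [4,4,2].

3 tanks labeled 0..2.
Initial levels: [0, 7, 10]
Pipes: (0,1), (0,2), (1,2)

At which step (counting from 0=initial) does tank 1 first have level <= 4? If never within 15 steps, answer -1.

Step 1: flows [1->0,2->0,2->1] -> levels [2 7 8]
Step 2: flows [1->0,2->0,2->1] -> levels [4 7 6]
Step 3: flows [1->0,2->0,1->2] -> levels [6 5 6]
Step 4: flows [0->1,0=2,2->1] -> levels [5 7 5]
Step 5: flows [1->0,0=2,1->2] -> levels [6 5 6]
  -> period-2 cycle (repeats step 3); tank 1 never drops to <=4
Tank 1 never reaches <=4 within 15 steps

Answer: -1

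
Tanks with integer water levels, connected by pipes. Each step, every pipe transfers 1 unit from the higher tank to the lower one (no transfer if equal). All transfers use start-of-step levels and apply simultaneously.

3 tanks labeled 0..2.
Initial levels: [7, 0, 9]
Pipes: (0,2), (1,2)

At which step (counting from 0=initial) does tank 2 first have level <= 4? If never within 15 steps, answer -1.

Answer: 7

Derivation:
Step 1: flows [2->0,2->1] -> levels [8 1 7]
Step 2: flows [0->2,2->1] -> levels [7 2 7]
Step 3: flows [0=2,2->1] -> levels [7 3 6]
Step 4: flows [0->2,2->1] -> levels [6 4 6]
Step 5: flows [0=2,2->1] -> levels [6 5 5]
Step 6: flows [0->2,1=2] -> levels [5 5 6]
Step 7: flows [2->0,2->1] -> levels [6 6 4]
Tank 2 first reaches <=4 at step 7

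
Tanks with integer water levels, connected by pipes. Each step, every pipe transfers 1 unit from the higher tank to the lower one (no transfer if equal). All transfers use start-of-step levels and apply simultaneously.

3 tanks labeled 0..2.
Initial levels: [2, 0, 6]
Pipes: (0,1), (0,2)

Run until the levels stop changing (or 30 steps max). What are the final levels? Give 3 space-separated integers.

Step 1: flows [0->1,2->0] -> levels [2 1 5]
Step 2: flows [0->1,2->0] -> levels [2 2 4]
Step 3: flows [0=1,2->0] -> levels [3 2 3]
Step 4: flows [0->1,0=2] -> levels [2 3 3]
Step 5: flows [1->0,2->0] -> levels [4 2 2]
Step 6: flows [0->1,0->2] -> levels [2 3 3]
  -> period-2 cycle: step 6 state = step 4 state; never stabilizes
  -> state at step 30: (30-4) mod 2 = 0, same as step 4 -> [2 3 3]

Answer: 2 3 3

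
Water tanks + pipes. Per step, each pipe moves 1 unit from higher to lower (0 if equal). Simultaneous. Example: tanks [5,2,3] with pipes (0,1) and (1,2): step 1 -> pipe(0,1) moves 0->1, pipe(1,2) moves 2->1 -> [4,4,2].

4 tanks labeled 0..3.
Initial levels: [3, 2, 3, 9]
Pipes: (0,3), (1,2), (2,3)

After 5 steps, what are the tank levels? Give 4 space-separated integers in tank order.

Answer: 5 4 5 3

Derivation:
Step 1: flows [3->0,2->1,3->2] -> levels [4 3 3 7]
Step 2: flows [3->0,1=2,3->2] -> levels [5 3 4 5]
Step 3: flows [0=3,2->1,3->2] -> levels [5 4 4 4]
Step 4: flows [0->3,1=2,2=3] -> levels [4 4 4 5]
Step 5: flows [3->0,1=2,3->2] -> levels [5 4 5 3]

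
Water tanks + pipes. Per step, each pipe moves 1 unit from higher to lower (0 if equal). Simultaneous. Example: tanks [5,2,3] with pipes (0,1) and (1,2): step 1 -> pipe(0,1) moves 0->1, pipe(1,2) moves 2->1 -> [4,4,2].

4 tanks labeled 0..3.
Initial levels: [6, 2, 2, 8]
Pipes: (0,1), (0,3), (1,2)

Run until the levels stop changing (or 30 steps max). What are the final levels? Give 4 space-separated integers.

Step 1: flows [0->1,3->0,1=2] -> levels [6 3 2 7]
Step 2: flows [0->1,3->0,1->2] -> levels [6 3 3 6]
Step 3: flows [0->1,0=3,1=2] -> levels [5 4 3 6]
Step 4: flows [0->1,3->0,1->2] -> levels [5 4 4 5]
Step 5: flows [0->1,0=3,1=2] -> levels [4 5 4 5]
Step 6: flows [1->0,3->0,1->2] -> levels [6 3 5 4]
Step 7: flows [0->1,0->3,2->1] -> levels [4 5 4 5]
  -> period-2 cycle: step 7 state = step 5 state; never stabilizes
  -> state at step 30: (30-5) mod 2 = 1, same as step 6 -> [6 3 5 4]

Answer: 6 3 5 4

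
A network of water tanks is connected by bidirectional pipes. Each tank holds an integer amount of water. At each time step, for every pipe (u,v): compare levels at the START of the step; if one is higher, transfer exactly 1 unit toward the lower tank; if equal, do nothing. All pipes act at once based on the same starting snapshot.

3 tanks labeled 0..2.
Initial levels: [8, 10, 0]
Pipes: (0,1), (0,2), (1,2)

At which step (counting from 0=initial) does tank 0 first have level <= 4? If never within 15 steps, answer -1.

Step 1: flows [1->0,0->2,1->2] -> levels [8 8 2]
Step 2: flows [0=1,0->2,1->2] -> levels [7 7 4]
Step 3: flows [0=1,0->2,1->2] -> levels [6 6 6]
Step 4: flows [0=1,0=2,1=2] -> levels [6 6 6]
  -> stable; tank 0 stays at 6 > 4
Tank 0 never reaches <=4 within 15 steps

Answer: -1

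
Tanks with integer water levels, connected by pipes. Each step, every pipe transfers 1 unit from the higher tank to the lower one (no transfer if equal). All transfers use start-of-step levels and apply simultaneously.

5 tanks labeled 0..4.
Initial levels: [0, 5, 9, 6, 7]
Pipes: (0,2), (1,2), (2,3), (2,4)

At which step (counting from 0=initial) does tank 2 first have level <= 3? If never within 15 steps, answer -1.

Step 1: flows [2->0,2->1,2->3,2->4] -> levels [1 6 5 7 8]
Step 2: flows [2->0,1->2,3->2,4->2] -> levels [2 5 7 6 7]
Step 3: flows [2->0,2->1,2->3,2=4] -> levels [3 6 4 7 7]
Step 4: flows [2->0,1->2,3->2,4->2] -> levels [4 5 6 6 6]
Step 5: flows [2->0,2->1,2=3,2=4] -> levels [5 6 4 6 6]
Step 6: flows [0->2,1->2,3->2,4->2] -> levels [4 5 8 5 5]
Step 7: flows [2->0,2->1,2->3,2->4] -> levels [5 6 4 6 6]
  -> period-2 cycle (repeats step 5); tank 2 never drops to <=3
Tank 2 never reaches <=3 within 15 steps

Answer: -1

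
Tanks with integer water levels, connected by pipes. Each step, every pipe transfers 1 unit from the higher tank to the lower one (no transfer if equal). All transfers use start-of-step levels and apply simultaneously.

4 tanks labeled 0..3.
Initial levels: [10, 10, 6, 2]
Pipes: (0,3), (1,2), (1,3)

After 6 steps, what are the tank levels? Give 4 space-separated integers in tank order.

Answer: 7 7 7 7

Derivation:
Step 1: flows [0->3,1->2,1->3] -> levels [9 8 7 4]
Step 2: flows [0->3,1->2,1->3] -> levels [8 6 8 6]
Step 3: flows [0->3,2->1,1=3] -> levels [7 7 7 7]
Step 4: flows [0=3,1=2,1=3] -> levels [7 7 7 7]
  -> stable; steps 5..6 unchanged -> [7 7 7 7]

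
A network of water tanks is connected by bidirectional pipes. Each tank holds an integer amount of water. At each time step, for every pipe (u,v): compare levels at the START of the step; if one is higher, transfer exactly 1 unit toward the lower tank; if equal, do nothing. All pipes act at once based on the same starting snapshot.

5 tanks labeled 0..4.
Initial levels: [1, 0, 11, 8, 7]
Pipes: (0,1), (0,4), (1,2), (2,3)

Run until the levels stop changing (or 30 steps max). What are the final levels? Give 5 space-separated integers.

Step 1: flows [0->1,4->0,2->1,2->3] -> levels [1 2 9 9 6]
Step 2: flows [1->0,4->0,2->1,2=3] -> levels [3 2 8 9 5]
Step 3: flows [0->1,4->0,2->1,3->2] -> levels [3 4 8 8 4]
Step 4: flows [1->0,4->0,2->1,2=3] -> levels [5 4 7 8 3]
Step 5: flows [0->1,0->4,2->1,3->2] -> levels [3 6 7 7 4]
Step 6: flows [1->0,4->0,2->1,2=3] -> levels [5 6 6 7 3]
Step 7: flows [1->0,0->4,1=2,3->2] -> levels [5 5 7 6 4]
Step 8: flows [0=1,0->4,2->1,2->3] -> levels [4 6 5 7 5]
Step 9: flows [1->0,4->0,1->2,3->2] -> levels [6 4 7 6 4]
Step 10: flows [0->1,0->4,2->1,2->3] -> levels [4 6 5 7 5]
  -> period-2 cycle: step 10 state = step 8 state; never stabilizes
  -> state at step 30: (30-8) mod 2 = 0, same as step 8 -> [4 6 5 7 5]

Answer: 4 6 5 7 5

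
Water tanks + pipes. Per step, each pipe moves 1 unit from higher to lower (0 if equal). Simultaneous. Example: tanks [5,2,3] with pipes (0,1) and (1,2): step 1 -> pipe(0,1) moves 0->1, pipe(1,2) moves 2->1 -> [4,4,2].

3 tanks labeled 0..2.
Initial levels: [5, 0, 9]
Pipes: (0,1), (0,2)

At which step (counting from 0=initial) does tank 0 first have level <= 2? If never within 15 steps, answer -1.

Step 1: flows [0->1,2->0] -> levels [5 1 8]
Step 2: flows [0->1,2->0] -> levels [5 2 7]
Step 3: flows [0->1,2->0] -> levels [5 3 6]
Step 4: flows [0->1,2->0] -> levels [5 4 5]
Step 5: flows [0->1,0=2] -> levels [4 5 5]
Step 6: flows [1->0,2->0] -> levels [6 4 4]
Step 7: flows [0->1,0->2] -> levels [4 5 5]
  -> period-2 cycle (repeats step 5); tank 0 never drops to <=2
Tank 0 never reaches <=2 within 15 steps

Answer: -1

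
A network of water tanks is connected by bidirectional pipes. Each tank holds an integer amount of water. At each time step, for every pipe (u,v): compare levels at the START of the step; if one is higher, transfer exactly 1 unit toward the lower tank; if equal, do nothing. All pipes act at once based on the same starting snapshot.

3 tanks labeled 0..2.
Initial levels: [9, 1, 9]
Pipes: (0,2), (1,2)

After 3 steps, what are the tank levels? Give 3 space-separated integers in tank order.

Answer: 8 4 7

Derivation:
Step 1: flows [0=2,2->1] -> levels [9 2 8]
Step 2: flows [0->2,2->1] -> levels [8 3 8]
Step 3: flows [0=2,2->1] -> levels [8 4 7]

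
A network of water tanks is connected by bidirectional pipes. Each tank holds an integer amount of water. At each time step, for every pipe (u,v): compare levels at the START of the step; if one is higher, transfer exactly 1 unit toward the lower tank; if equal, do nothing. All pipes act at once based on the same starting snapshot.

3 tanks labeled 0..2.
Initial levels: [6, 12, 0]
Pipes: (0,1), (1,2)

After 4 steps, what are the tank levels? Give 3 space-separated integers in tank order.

Answer: 7 7 4

Derivation:
Step 1: flows [1->0,1->2] -> levels [7 10 1]
Step 2: flows [1->0,1->2] -> levels [8 8 2]
Step 3: flows [0=1,1->2] -> levels [8 7 3]
Step 4: flows [0->1,1->2] -> levels [7 7 4]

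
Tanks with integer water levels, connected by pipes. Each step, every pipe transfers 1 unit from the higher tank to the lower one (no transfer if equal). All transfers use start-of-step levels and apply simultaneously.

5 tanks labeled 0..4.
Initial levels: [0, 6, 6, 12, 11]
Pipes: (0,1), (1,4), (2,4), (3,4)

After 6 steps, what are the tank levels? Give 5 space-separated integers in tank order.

Answer: 6 5 8 8 8

Derivation:
Step 1: flows [1->0,4->1,4->2,3->4] -> levels [1 6 7 11 10]
Step 2: flows [1->0,4->1,4->2,3->4] -> levels [2 6 8 10 9]
Step 3: flows [1->0,4->1,4->2,3->4] -> levels [3 6 9 9 8]
Step 4: flows [1->0,4->1,2->4,3->4] -> levels [4 6 8 8 9]
Step 5: flows [1->0,4->1,4->2,4->3] -> levels [5 6 9 9 6]
Step 6: flows [1->0,1=4,2->4,3->4] -> levels [6 5 8 8 8]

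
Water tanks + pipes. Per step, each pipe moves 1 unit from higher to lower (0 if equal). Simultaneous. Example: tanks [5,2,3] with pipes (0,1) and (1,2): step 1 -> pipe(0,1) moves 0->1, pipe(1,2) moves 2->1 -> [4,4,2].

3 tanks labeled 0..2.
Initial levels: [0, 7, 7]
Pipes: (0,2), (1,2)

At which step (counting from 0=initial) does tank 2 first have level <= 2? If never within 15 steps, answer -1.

Answer: -1

Derivation:
Step 1: flows [2->0,1=2] -> levels [1 7 6]
Step 2: flows [2->0,1->2] -> levels [2 6 6]
Step 3: flows [2->0,1=2] -> levels [3 6 5]
Step 4: flows [2->0,1->2] -> levels [4 5 5]
Step 5: flows [2->0,1=2] -> levels [5 5 4]
Step 6: flows [0->2,1->2] -> levels [4 4 6]
Step 7: flows [2->0,2->1] -> levels [5 5 4]
  -> period-2 cycle (repeats step 5); tank 2 never drops to <=2
Tank 2 never reaches <=2 within 15 steps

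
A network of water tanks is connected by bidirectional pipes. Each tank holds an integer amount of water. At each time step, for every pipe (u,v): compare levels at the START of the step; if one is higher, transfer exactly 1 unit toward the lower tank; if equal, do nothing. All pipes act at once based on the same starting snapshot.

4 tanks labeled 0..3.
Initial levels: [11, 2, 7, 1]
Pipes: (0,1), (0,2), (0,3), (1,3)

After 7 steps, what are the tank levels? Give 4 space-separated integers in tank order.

Answer: 7 4 5 5

Derivation:
Step 1: flows [0->1,0->2,0->3,1->3] -> levels [8 2 8 3]
Step 2: flows [0->1,0=2,0->3,3->1] -> levels [6 4 8 3]
Step 3: flows [0->1,2->0,0->3,1->3] -> levels [5 4 7 5]
Step 4: flows [0->1,2->0,0=3,3->1] -> levels [5 6 6 4]
Step 5: flows [1->0,2->0,0->3,1->3] -> levels [6 4 5 6]
Step 6: flows [0->1,0->2,0=3,3->1] -> levels [4 6 6 5]
Step 7: flows [1->0,2->0,3->0,1->3] -> levels [7 4 5 5]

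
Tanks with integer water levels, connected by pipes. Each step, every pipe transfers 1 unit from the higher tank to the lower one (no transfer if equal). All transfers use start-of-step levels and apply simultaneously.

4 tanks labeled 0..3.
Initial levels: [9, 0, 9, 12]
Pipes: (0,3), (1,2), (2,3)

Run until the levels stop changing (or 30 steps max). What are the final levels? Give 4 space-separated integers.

Answer: 8 7 8 7

Derivation:
Step 1: flows [3->0,2->1,3->2] -> levels [10 1 9 10]
Step 2: flows [0=3,2->1,3->2] -> levels [10 2 9 9]
Step 3: flows [0->3,2->1,2=3] -> levels [9 3 8 10]
Step 4: flows [3->0,2->1,3->2] -> levels [10 4 8 8]
Step 5: flows [0->3,2->1,2=3] -> levels [9 5 7 9]
Step 6: flows [0=3,2->1,3->2] -> levels [9 6 7 8]
Step 7: flows [0->3,2->1,3->2] -> levels [8 7 7 8]
Step 8: flows [0=3,1=2,3->2] -> levels [8 7 8 7]
Step 9: flows [0->3,2->1,2->3] -> levels [7 8 6 9]
Step 10: flows [3->0,1->2,3->2] -> levels [8 7 8 7]
  -> period-2 cycle: step 10 state = step 8 state; never stabilizes
  -> state at step 30: (30-8) mod 2 = 0, same as step 8 -> [8 7 8 7]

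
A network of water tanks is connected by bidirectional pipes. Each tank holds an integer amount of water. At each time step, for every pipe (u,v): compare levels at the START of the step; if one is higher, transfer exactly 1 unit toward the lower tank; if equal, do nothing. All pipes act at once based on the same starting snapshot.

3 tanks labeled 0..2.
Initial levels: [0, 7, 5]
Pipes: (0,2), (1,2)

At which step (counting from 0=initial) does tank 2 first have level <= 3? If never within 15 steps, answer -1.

Step 1: flows [2->0,1->2] -> levels [1 6 5]
Step 2: flows [2->0,1->2] -> levels [2 5 5]
Step 3: flows [2->0,1=2] -> levels [3 5 4]
Step 4: flows [2->0,1->2] -> levels [4 4 4]
Step 5: flows [0=2,1=2] -> levels [4 4 4]
  -> stable; tank 2 stays at 4 > 3
Tank 2 never reaches <=3 within 15 steps

Answer: -1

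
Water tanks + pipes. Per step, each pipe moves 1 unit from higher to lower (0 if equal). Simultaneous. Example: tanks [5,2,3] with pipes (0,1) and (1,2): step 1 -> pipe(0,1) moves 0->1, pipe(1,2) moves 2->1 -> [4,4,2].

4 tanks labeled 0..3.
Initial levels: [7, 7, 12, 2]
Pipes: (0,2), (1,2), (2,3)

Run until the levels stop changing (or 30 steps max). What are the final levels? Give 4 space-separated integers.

Step 1: flows [2->0,2->1,2->3] -> levels [8 8 9 3]
Step 2: flows [2->0,2->1,2->3] -> levels [9 9 6 4]
Step 3: flows [0->2,1->2,2->3] -> levels [8 8 7 5]
Step 4: flows [0->2,1->2,2->3] -> levels [7 7 8 6]
Step 5: flows [2->0,2->1,2->3] -> levels [8 8 5 7]
Step 6: flows [0->2,1->2,3->2] -> levels [7 7 8 6]
  -> period-2 cycle: step 6 state = step 4 state; never stabilizes
  -> state at step 30: (30-4) mod 2 = 0, same as step 4 -> [7 7 8 6]

Answer: 7 7 8 6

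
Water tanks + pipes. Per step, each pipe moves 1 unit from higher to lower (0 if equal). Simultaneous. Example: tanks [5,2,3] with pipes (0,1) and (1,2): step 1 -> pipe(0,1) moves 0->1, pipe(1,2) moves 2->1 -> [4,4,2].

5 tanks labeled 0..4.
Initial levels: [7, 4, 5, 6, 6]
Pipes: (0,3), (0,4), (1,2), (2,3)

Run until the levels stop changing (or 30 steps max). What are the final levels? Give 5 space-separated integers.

Answer: 7 5 6 4 6

Derivation:
Step 1: flows [0->3,0->4,2->1,3->2] -> levels [5 5 5 6 7]
Step 2: flows [3->0,4->0,1=2,3->2] -> levels [7 5 6 4 6]
Step 3: flows [0->3,0->4,2->1,2->3] -> levels [5 6 4 6 7]
Step 4: flows [3->0,4->0,1->2,3->2] -> levels [7 5 6 4 6]
  -> period-2 cycle: step 4 state = step 2 state; never stabilizes
  -> state at step 30: (30-2) mod 2 = 0, same as step 2 -> [7 5 6 4 6]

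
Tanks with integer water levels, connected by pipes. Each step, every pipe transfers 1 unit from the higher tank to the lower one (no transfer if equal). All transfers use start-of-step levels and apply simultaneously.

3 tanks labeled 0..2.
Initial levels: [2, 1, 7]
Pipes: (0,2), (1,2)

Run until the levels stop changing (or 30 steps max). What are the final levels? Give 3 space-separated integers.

Step 1: flows [2->0,2->1] -> levels [3 2 5]
Step 2: flows [2->0,2->1] -> levels [4 3 3]
Step 3: flows [0->2,1=2] -> levels [3 3 4]
Step 4: flows [2->0,2->1] -> levels [4 4 2]
Step 5: flows [0->2,1->2] -> levels [3 3 4]
  -> period-2 cycle: step 5 state = step 3 state; never stabilizes
  -> state at step 30: (30-3) mod 2 = 1, same as step 4 -> [4 4 2]

Answer: 4 4 2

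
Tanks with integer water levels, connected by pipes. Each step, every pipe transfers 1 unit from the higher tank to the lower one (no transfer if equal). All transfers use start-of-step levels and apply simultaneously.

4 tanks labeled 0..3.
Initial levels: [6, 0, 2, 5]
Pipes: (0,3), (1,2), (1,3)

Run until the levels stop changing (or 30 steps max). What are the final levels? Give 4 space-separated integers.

Step 1: flows [0->3,2->1,3->1] -> levels [5 2 1 5]
Step 2: flows [0=3,1->2,3->1] -> levels [5 2 2 4]
Step 3: flows [0->3,1=2,3->1] -> levels [4 3 2 4]
Step 4: flows [0=3,1->2,3->1] -> levels [4 3 3 3]
Step 5: flows [0->3,1=2,1=3] -> levels [3 3 3 4]
Step 6: flows [3->0,1=2,3->1] -> levels [4 4 3 2]
Step 7: flows [0->3,1->2,1->3] -> levels [3 2 4 4]
Step 8: flows [3->0,2->1,3->1] -> levels [4 4 3 2]
  -> period-2 cycle: step 8 state = step 6 state; never stabilizes
  -> state at step 30: (30-6) mod 2 = 0, same as step 6 -> [4 4 3 2]

Answer: 4 4 3 2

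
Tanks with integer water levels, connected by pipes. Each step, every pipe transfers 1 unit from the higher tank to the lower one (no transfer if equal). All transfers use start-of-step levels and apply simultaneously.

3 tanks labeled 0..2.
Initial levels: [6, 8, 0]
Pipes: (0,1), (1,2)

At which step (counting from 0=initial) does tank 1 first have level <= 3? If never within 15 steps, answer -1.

Step 1: flows [1->0,1->2] -> levels [7 6 1]
Step 2: flows [0->1,1->2] -> levels [6 6 2]
Step 3: flows [0=1,1->2] -> levels [6 5 3]
Step 4: flows [0->1,1->2] -> levels [5 5 4]
Step 5: flows [0=1,1->2] -> levels [5 4 5]
Step 6: flows [0->1,2->1] -> levels [4 6 4]
Step 7: flows [1->0,1->2] -> levels [5 4 5]
  -> period-2 cycle (repeats step 5); tank 1 never drops to <=3
Tank 1 never reaches <=3 within 15 steps

Answer: -1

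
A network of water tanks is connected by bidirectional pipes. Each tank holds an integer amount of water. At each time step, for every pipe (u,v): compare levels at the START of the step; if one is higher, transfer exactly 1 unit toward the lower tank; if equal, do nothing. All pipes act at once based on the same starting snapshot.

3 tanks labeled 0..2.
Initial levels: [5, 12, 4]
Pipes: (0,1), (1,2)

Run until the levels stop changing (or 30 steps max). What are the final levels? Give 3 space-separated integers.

Answer: 7 8 6

Derivation:
Step 1: flows [1->0,1->2] -> levels [6 10 5]
Step 2: flows [1->0,1->2] -> levels [7 8 6]
Step 3: flows [1->0,1->2] -> levels [8 6 7]
Step 4: flows [0->1,2->1] -> levels [7 8 6]
  -> period-2 cycle: step 4 state = step 2 state; never stabilizes
  -> state at step 30: (30-2) mod 2 = 0, same as step 2 -> [7 8 6]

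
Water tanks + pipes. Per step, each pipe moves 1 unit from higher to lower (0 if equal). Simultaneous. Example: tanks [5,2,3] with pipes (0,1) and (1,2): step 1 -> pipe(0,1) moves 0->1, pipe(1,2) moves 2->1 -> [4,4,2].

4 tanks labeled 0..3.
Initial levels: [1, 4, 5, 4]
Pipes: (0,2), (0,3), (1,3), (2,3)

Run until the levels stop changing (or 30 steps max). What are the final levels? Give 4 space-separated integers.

Step 1: flows [2->0,3->0,1=3,2->3] -> levels [3 4 3 4]
Step 2: flows [0=2,3->0,1=3,3->2] -> levels [4 4 4 2]
Step 3: flows [0=2,0->3,1->3,2->3] -> levels [3 3 3 5]
Step 4: flows [0=2,3->0,3->1,3->2] -> levels [4 4 4 2]
  -> period-2 cycle: step 4 state = step 2 state; never stabilizes
  -> state at step 30: (30-2) mod 2 = 0, same as step 2 -> [4 4 4 2]

Answer: 4 4 4 2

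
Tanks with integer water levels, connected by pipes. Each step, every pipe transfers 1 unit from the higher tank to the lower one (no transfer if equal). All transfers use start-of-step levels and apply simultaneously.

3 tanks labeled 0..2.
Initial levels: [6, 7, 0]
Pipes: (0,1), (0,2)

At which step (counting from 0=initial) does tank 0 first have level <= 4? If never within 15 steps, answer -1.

Step 1: flows [1->0,0->2] -> levels [6 6 1]
Step 2: flows [0=1,0->2] -> levels [5 6 2]
Step 3: flows [1->0,0->2] -> levels [5 5 3]
Step 4: flows [0=1,0->2] -> levels [4 5 4]
Tank 0 first reaches <=4 at step 4

Answer: 4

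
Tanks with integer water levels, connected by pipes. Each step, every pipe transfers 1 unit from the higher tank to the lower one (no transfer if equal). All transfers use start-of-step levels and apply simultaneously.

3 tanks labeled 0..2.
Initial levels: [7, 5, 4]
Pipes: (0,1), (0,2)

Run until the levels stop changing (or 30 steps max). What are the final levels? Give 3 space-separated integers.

Step 1: flows [0->1,0->2] -> levels [5 6 5]
Step 2: flows [1->0,0=2] -> levels [6 5 5]
Step 3: flows [0->1,0->2] -> levels [4 6 6]
Step 4: flows [1->0,2->0] -> levels [6 5 5]
  -> period-2 cycle: step 4 state = step 2 state; never stabilizes
  -> state at step 30: (30-2) mod 2 = 0, same as step 2 -> [6 5 5]

Answer: 6 5 5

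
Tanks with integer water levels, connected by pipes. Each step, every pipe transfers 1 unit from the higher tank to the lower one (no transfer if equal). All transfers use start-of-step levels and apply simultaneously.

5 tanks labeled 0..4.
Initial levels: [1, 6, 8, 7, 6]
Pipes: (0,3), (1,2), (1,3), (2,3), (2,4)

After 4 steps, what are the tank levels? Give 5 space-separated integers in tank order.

Answer: 5 5 8 4 6

Derivation:
Step 1: flows [3->0,2->1,3->1,2->3,2->4] -> levels [2 8 5 6 7]
Step 2: flows [3->0,1->2,1->3,3->2,4->2] -> levels [3 6 8 5 6]
Step 3: flows [3->0,2->1,1->3,2->3,2->4] -> levels [4 6 5 6 7]
Step 4: flows [3->0,1->2,1=3,3->2,4->2] -> levels [5 5 8 4 6]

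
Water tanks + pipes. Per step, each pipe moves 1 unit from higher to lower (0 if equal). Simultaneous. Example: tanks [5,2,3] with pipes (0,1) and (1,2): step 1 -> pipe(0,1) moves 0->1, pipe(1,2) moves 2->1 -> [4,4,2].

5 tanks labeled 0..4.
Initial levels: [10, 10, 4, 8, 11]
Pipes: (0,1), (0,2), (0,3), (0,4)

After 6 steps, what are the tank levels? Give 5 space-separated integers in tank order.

Answer: 10 9 6 9 9

Derivation:
Step 1: flows [0=1,0->2,0->3,4->0] -> levels [9 10 5 9 10]
Step 2: flows [1->0,0->2,0=3,4->0] -> levels [10 9 6 9 9]
Step 3: flows [0->1,0->2,0->3,0->4] -> levels [6 10 7 10 10]
Step 4: flows [1->0,2->0,3->0,4->0] -> levels [10 9 6 9 9]
  -> period-2 cycle: step 4 state = step 2 state
  -> state at step 6: (6-2) mod 2 = 0, same as step 2 -> [10 9 6 9 9]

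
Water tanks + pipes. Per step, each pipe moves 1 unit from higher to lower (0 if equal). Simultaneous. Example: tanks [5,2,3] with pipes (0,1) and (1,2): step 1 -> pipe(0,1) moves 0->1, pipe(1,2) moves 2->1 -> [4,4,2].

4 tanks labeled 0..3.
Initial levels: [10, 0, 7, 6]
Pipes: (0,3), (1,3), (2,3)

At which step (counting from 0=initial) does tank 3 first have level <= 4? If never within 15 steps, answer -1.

Step 1: flows [0->3,3->1,2->3] -> levels [9 1 6 7]
Step 2: flows [0->3,3->1,3->2] -> levels [8 2 7 6]
Step 3: flows [0->3,3->1,2->3] -> levels [7 3 6 7]
Step 4: flows [0=3,3->1,3->2] -> levels [7 4 7 5]
Step 5: flows [0->3,3->1,2->3] -> levels [6 5 6 6]
Step 6: flows [0=3,3->1,2=3] -> levels [6 6 6 5]
Step 7: flows [0->3,1->3,2->3] -> levels [5 5 5 8]
Step 8: flows [3->0,3->1,3->2] -> levels [6 6 6 5]
  -> period-2 cycle (repeats step 6); tank 3 never drops to <=4
Tank 3 never reaches <=4 within 15 steps

Answer: -1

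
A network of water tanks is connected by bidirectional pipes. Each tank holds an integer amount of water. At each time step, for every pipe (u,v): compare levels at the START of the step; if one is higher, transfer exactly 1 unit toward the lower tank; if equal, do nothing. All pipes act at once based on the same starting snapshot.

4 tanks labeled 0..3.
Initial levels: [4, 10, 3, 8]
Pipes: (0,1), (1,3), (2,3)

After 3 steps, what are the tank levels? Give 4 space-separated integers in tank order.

Answer: 7 6 6 6

Derivation:
Step 1: flows [1->0,1->3,3->2] -> levels [5 8 4 8]
Step 2: flows [1->0,1=3,3->2] -> levels [6 7 5 7]
Step 3: flows [1->0,1=3,3->2] -> levels [7 6 6 6]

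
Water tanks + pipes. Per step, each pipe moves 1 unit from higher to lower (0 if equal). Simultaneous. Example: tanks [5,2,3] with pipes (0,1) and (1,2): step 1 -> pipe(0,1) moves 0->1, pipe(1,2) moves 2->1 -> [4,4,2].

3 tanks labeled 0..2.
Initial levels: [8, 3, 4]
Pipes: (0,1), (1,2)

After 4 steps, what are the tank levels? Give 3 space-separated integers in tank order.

Step 1: flows [0->1,2->1] -> levels [7 5 3]
Step 2: flows [0->1,1->2] -> levels [6 5 4]
Step 3: flows [0->1,1->2] -> levels [5 5 5]
Step 4: flows [0=1,1=2] -> levels [5 5 5]

Answer: 5 5 5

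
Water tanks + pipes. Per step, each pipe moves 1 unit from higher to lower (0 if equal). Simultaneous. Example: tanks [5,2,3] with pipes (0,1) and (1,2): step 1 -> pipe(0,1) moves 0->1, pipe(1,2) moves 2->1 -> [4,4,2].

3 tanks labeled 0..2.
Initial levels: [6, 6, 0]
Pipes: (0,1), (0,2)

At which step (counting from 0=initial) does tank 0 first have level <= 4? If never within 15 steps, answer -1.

Answer: 3

Derivation:
Step 1: flows [0=1,0->2] -> levels [5 6 1]
Step 2: flows [1->0,0->2] -> levels [5 5 2]
Step 3: flows [0=1,0->2] -> levels [4 5 3]
Tank 0 first reaches <=4 at step 3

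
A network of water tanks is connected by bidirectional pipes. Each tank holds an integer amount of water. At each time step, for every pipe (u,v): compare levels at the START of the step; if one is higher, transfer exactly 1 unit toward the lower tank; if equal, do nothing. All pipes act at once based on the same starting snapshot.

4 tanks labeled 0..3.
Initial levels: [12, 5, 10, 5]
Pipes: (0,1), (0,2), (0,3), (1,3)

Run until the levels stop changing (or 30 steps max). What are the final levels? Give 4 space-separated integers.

Step 1: flows [0->1,0->2,0->3,1=3] -> levels [9 6 11 6]
Step 2: flows [0->1,2->0,0->3,1=3] -> levels [8 7 10 7]
Step 3: flows [0->1,2->0,0->3,1=3] -> levels [7 8 9 8]
Step 4: flows [1->0,2->0,3->0,1=3] -> levels [10 7 8 7]
Step 5: flows [0->1,0->2,0->3,1=3] -> levels [7 8 9 8]
  -> period-2 cycle: step 5 state = step 3 state; never stabilizes
  -> state at step 30: (30-3) mod 2 = 1, same as step 4 -> [10 7 8 7]

Answer: 10 7 8 7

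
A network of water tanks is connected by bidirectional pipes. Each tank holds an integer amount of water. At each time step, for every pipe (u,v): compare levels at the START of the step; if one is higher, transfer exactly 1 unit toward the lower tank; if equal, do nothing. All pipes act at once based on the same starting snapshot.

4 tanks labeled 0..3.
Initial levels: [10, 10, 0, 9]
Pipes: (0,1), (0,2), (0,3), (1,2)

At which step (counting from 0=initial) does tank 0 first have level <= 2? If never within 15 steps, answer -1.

Answer: -1

Derivation:
Step 1: flows [0=1,0->2,0->3,1->2] -> levels [8 9 2 10]
Step 2: flows [1->0,0->2,3->0,1->2] -> levels [9 7 4 9]
Step 3: flows [0->1,0->2,0=3,1->2] -> levels [7 7 6 9]
Step 4: flows [0=1,0->2,3->0,1->2] -> levels [7 6 8 8]
Step 5: flows [0->1,2->0,3->0,2->1] -> levels [8 8 6 7]
Step 6: flows [0=1,0->2,0->3,1->2] -> levels [6 7 8 8]
Step 7: flows [1->0,2->0,3->0,2->1] -> levels [9 7 6 7]
Step 8: flows [0->1,0->2,0->3,1->2] -> levels [6 7 8 8]
  -> period-2 cycle (repeats step 6); tank 0 never drops to <=2
Tank 0 never reaches <=2 within 15 steps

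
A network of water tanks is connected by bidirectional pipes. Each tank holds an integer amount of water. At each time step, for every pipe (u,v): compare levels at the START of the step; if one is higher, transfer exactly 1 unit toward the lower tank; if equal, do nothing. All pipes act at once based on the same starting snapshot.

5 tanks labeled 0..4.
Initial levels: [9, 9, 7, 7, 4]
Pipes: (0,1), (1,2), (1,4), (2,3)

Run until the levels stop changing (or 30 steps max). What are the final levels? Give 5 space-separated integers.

Step 1: flows [0=1,1->2,1->4,2=3] -> levels [9 7 8 7 5]
Step 2: flows [0->1,2->1,1->4,2->3] -> levels [8 8 6 8 6]
Step 3: flows [0=1,1->2,1->4,3->2] -> levels [8 6 8 7 7]
Step 4: flows [0->1,2->1,4->1,2->3] -> levels [7 9 6 8 6]
Step 5: flows [1->0,1->2,1->4,3->2] -> levels [8 6 8 7 7]
  -> period-2 cycle: step 5 state = step 3 state; never stabilizes
  -> state at step 30: (30-3) mod 2 = 1, same as step 4 -> [7 9 6 8 6]

Answer: 7 9 6 8 6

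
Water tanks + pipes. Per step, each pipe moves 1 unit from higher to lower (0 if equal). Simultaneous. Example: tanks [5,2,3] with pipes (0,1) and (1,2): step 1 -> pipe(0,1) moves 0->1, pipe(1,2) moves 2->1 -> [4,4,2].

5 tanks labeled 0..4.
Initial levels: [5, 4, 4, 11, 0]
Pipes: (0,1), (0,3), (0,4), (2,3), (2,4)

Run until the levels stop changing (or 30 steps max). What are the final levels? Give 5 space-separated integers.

Step 1: flows [0->1,3->0,0->4,3->2,2->4] -> levels [4 5 4 9 2]
Step 2: flows [1->0,3->0,0->4,3->2,2->4] -> levels [5 4 4 7 4]
Step 3: flows [0->1,3->0,0->4,3->2,2=4] -> levels [4 5 5 5 5]
Step 4: flows [1->0,3->0,4->0,2=3,2=4] -> levels [7 4 5 4 4]
Step 5: flows [0->1,0->3,0->4,2->3,2->4] -> levels [4 5 3 6 6]
Step 6: flows [1->0,3->0,4->0,3->2,4->2] -> levels [7 4 5 4 4]
  -> period-2 cycle: step 6 state = step 4 state; never stabilizes
  -> state at step 30: (30-4) mod 2 = 0, same as step 4 -> [7 4 5 4 4]

Answer: 7 4 5 4 4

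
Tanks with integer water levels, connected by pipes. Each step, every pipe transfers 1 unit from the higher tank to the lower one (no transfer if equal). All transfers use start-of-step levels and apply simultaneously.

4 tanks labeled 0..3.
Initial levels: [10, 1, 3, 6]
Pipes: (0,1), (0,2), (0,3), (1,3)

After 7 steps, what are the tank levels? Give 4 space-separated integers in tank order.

Answer: 7 5 4 4

Derivation:
Step 1: flows [0->1,0->2,0->3,3->1] -> levels [7 3 4 6]
Step 2: flows [0->1,0->2,0->3,3->1] -> levels [4 5 5 6]
Step 3: flows [1->0,2->0,3->0,3->1] -> levels [7 5 4 4]
Step 4: flows [0->1,0->2,0->3,1->3] -> levels [4 5 5 6]
  -> period-2 cycle: step 4 state = step 2 state
  -> state at step 7: (7-2) mod 2 = 1, same as step 3 -> [7 5 4 4]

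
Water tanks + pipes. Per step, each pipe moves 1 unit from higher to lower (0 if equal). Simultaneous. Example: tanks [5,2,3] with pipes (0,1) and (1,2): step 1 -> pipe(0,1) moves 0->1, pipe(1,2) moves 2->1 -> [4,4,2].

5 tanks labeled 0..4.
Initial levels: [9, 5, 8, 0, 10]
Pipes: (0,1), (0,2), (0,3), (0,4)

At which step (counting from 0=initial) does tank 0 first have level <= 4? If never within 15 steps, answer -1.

Step 1: flows [0->1,0->2,0->3,4->0] -> levels [7 6 9 1 9]
Step 2: flows [0->1,2->0,0->3,4->0] -> levels [7 7 8 2 8]
Step 3: flows [0=1,2->0,0->3,4->0] -> levels [8 7 7 3 7]
Step 4: flows [0->1,0->2,0->3,0->4] -> levels [4 8 8 4 8]
Tank 0 first reaches <=4 at step 4

Answer: 4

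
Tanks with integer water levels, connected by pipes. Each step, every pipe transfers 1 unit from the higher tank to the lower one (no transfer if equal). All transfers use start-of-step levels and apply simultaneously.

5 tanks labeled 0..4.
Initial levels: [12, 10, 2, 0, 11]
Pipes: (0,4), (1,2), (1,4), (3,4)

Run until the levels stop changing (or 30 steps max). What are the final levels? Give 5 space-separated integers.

Step 1: flows [0->4,1->2,4->1,4->3] -> levels [11 10 3 1 10]
Step 2: flows [0->4,1->2,1=4,4->3] -> levels [10 9 4 2 10]
Step 3: flows [0=4,1->2,4->1,4->3] -> levels [10 9 5 3 8]
Step 4: flows [0->4,1->2,1->4,4->3] -> levels [9 7 6 4 9]
Step 5: flows [0=4,1->2,4->1,4->3] -> levels [9 7 7 5 7]
Step 6: flows [0->4,1=2,1=4,4->3] -> levels [8 7 7 6 7]
Step 7: flows [0->4,1=2,1=4,4->3] -> levels [7 7 7 7 7]
Step 8: flows [0=4,1=2,1=4,3=4] -> levels [7 7 7 7 7]
  -> stable (no change)

Answer: 7 7 7 7 7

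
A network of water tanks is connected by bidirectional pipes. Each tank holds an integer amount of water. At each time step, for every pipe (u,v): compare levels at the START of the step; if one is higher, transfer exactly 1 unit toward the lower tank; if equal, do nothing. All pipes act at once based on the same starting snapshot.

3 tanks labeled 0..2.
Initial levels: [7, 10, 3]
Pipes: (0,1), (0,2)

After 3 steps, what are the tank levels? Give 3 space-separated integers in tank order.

Answer: 7 7 6

Derivation:
Step 1: flows [1->0,0->2] -> levels [7 9 4]
Step 2: flows [1->0,0->2] -> levels [7 8 5]
Step 3: flows [1->0,0->2] -> levels [7 7 6]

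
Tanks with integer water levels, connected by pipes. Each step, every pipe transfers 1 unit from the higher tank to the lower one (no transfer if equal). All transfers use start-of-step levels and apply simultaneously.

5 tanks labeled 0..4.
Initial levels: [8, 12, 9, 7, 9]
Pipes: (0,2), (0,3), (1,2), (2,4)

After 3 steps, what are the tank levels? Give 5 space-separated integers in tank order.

Step 1: flows [2->0,0->3,1->2,2=4] -> levels [8 11 9 8 9]
Step 2: flows [2->0,0=3,1->2,2=4] -> levels [9 10 9 8 9]
Step 3: flows [0=2,0->3,1->2,2=4] -> levels [8 9 10 9 9]

Answer: 8 9 10 9 9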